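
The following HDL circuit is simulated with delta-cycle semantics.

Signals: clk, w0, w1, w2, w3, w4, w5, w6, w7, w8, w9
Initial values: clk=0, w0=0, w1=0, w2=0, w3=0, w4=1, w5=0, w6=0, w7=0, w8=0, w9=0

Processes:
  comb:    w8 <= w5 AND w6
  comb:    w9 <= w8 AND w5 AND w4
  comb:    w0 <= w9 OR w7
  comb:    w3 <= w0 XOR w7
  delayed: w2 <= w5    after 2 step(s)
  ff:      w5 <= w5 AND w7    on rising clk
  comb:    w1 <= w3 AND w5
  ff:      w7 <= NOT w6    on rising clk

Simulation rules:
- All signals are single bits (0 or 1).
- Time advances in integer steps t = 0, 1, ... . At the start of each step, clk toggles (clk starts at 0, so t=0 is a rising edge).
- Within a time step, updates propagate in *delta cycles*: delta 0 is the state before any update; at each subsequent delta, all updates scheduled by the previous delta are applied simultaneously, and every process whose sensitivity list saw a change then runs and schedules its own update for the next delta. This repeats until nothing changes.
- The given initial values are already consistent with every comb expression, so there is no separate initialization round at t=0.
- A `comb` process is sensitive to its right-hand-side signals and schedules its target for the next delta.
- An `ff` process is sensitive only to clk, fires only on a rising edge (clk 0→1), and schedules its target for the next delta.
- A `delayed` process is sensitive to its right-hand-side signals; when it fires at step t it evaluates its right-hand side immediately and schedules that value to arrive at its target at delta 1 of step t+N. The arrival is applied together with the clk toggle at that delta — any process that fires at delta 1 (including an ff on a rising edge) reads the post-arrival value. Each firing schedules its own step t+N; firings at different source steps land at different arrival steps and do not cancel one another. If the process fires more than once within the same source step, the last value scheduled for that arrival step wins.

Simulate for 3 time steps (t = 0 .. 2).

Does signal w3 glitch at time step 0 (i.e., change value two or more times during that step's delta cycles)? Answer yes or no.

yes

[bits: w6,w4,w3,w0,w2,w9,w5,clk,w7,w8,w1]
t=0: Δ0=01000000000 Δ1=01000001000 Δ2=01000001100 Δ3=01110001100 Δ4=01010001100 | 4Δ
t=1: Δ0=01010001100 Δ1=01010000100 | 1Δ
t=2: Δ0=01010000100 Δ1=01010001100 | 1Δ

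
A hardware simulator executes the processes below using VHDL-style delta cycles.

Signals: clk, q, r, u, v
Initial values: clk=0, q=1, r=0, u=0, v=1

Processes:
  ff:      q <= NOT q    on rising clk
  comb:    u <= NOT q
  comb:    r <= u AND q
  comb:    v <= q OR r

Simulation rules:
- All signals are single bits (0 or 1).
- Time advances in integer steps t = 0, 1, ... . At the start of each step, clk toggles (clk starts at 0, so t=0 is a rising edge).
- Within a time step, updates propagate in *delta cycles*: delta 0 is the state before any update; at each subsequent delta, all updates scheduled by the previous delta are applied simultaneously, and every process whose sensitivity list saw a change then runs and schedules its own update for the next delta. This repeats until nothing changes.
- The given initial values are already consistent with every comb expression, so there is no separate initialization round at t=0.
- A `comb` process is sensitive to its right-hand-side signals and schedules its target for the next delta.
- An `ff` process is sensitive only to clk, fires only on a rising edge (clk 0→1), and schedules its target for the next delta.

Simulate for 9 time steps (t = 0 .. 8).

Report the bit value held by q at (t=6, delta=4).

t=0 Δ0: clk=0 q=1 r=0 u=0 v=1
  Δ1: clk:0→1
  Δ2: q:1→0
  Δ3: u:0→1, v:1→0
  (3Δ to stable)
t=1 Δ0: clk=1 q=0 r=0 u=1 v=0
  Δ1: clk:1→0
  (1Δ to stable)
t=2 Δ0: clk=0 q=0 r=0 u=1 v=0
  Δ1: clk:0→1
  Δ2: q:0→1
  Δ3: r:0→1, u:1→0, v:0→1
  Δ4: r:1→0
  (4Δ to stable)
t=3 Δ0: clk=1 q=1 r=0 u=0 v=1
  Δ1: clk:1→0
  (1Δ to stable)
t=4 Δ0: clk=0 q=1 r=0 u=0 v=1
  Δ1: clk:0→1
  Δ2: q:1→0
  Δ3: u:0→1, v:1→0
  (3Δ to stable)
t=5 Δ0: clk=1 q=0 r=0 u=1 v=0
  Δ1: clk:1→0
  (1Δ to stable)
t=6 Δ0: clk=0 q=0 r=0 u=1 v=0
  Δ1: clk:0→1
  Δ2: q:0→1
  Δ3: r:0→1, u:1→0, v:0→1
  Δ4: r:1→0
  (4Δ to stable)
t=7 Δ0: clk=1 q=1 r=0 u=0 v=1
  Δ1: clk:1→0
  (1Δ to stable)
t=8 Δ0: clk=0 q=1 r=0 u=0 v=1
  Δ1: clk:0→1
  Δ2: q:1→0
  Δ3: u:0→1, v:1→0
  (3Δ to stable)

1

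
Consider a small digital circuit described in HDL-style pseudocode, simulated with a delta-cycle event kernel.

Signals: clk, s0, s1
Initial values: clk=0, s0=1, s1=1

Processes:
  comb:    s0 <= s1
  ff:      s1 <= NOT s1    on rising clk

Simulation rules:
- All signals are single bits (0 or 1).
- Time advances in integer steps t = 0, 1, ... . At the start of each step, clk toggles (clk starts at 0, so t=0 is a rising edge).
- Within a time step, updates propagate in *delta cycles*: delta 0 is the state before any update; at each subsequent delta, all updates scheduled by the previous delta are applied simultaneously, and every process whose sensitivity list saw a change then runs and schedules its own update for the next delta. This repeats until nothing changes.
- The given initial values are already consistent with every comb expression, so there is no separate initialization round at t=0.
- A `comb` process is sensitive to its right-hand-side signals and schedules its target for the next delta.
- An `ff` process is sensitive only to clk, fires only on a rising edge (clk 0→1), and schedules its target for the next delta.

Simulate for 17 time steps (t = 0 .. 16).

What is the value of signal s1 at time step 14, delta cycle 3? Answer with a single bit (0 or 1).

1

[bits: s0,s1,clk]
t=0: Δ0=110 Δ1=111 Δ2=101 Δ3=001 | 3Δ
t=1: Δ0=001 Δ1=000 | 1Δ
t=2: Δ0=000 Δ1=001 Δ2=011 Δ3=111 | 3Δ
t=3: Δ0=111 Δ1=110 | 1Δ
t=4: Δ0=110 Δ1=111 Δ2=101 Δ3=001 | 3Δ
t=5: Δ0=001 Δ1=000 | 1Δ
t=6: Δ0=000 Δ1=001 Δ2=011 Δ3=111 | 3Δ
t=7: Δ0=111 Δ1=110 | 1Δ
t=8: Δ0=110 Δ1=111 Δ2=101 Δ3=001 | 3Δ
t=9: Δ0=001 Δ1=000 | 1Δ
t=10: Δ0=000 Δ1=001 Δ2=011 Δ3=111 | 3Δ
t=11: Δ0=111 Δ1=110 | 1Δ
t=12: Δ0=110 Δ1=111 Δ2=101 Δ3=001 | 3Δ
t=13: Δ0=001 Δ1=000 | 1Δ
t=14: Δ0=000 Δ1=001 Δ2=011 Δ3=111 | 3Δ
t=15: Δ0=111 Δ1=110 | 1Δ
t=16: Δ0=110 Δ1=111 Δ2=101 Δ3=001 | 3Δ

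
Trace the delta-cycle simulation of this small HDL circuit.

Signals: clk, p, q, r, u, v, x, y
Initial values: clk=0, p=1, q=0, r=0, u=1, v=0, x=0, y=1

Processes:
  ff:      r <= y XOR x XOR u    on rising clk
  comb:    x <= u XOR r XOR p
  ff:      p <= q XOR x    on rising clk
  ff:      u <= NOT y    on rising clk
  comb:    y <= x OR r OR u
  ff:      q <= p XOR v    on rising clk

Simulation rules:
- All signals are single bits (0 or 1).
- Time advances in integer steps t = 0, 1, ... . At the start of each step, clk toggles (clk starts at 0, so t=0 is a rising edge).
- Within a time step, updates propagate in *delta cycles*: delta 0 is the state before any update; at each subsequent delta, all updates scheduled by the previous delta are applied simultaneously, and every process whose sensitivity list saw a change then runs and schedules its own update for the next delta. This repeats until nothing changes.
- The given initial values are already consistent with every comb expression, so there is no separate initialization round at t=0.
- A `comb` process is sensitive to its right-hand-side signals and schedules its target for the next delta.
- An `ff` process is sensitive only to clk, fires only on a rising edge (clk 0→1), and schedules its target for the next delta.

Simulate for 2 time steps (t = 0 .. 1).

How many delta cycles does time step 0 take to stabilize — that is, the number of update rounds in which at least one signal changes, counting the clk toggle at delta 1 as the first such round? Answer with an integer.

3

t0.Δ0 clk=0 u=1 q=0 r=0 y=1 x=0 v=0 p=1
t0.Δ1 clk=1 u=1 q=0 r=0 y=1 x=0 v=0 p=1
t0.Δ2 clk=1 u=0 q=1 r=0 y=1 x=0 v=0 p=0
t0.Δ3 clk=1 u=0 q=1 r=0 y=0 x=0 v=0 p=0
t1.Δ0 clk=1 u=0 q=1 r=0 y=0 x=0 v=0 p=0
t1.Δ1 clk=0 u=0 q=1 r=0 y=0 x=0 v=0 p=0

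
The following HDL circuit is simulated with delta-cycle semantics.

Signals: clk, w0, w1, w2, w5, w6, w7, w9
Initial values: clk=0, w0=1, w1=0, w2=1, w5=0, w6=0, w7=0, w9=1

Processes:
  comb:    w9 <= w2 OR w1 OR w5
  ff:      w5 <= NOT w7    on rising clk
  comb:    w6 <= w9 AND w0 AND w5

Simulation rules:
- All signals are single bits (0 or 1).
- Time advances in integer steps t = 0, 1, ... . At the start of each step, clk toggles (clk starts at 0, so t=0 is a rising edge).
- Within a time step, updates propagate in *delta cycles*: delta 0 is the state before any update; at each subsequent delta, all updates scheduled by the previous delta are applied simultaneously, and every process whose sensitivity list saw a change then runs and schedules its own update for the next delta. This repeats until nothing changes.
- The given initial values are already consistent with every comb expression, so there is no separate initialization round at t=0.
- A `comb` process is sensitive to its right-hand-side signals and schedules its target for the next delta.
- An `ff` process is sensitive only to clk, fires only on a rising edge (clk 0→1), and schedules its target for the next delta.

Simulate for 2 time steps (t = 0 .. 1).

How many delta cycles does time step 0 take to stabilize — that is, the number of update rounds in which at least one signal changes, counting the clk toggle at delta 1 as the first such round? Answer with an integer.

3

[bits: w7,w9,w2,clk,w0,w5,w6,w1]
t=0: Δ0=01101000 Δ1=01111000 Δ2=01111100 Δ3=01111110 | 3Δ
t=1: Δ0=01111110 Δ1=01101110 | 1Δ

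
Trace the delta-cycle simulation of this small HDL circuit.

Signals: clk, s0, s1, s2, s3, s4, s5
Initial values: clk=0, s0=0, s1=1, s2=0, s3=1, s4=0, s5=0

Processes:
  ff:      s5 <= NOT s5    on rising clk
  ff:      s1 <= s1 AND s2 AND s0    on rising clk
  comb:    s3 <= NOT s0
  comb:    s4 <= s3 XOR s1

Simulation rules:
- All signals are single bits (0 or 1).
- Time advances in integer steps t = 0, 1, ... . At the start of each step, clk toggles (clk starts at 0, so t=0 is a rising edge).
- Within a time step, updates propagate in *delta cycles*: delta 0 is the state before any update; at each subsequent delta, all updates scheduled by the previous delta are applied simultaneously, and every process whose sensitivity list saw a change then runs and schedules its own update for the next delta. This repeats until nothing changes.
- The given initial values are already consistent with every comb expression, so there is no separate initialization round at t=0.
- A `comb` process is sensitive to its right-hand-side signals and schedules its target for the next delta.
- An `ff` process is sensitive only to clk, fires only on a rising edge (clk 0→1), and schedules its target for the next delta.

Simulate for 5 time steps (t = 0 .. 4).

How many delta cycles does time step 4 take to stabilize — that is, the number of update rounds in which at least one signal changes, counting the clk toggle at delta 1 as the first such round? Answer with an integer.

t0.Δ0 s1=1 s2=0 s5=0 s4=0 s3=1 clk=0 s0=0
t0.Δ1 s1=1 s2=0 s5=0 s4=0 s3=1 clk=1 s0=0
t0.Δ2 s1=0 s2=0 s5=1 s4=0 s3=1 clk=1 s0=0
t0.Δ3 s1=0 s2=0 s5=1 s4=1 s3=1 clk=1 s0=0
t1.Δ0 s1=0 s2=0 s5=1 s4=1 s3=1 clk=1 s0=0
t1.Δ1 s1=0 s2=0 s5=1 s4=1 s3=1 clk=0 s0=0
t2.Δ0 s1=0 s2=0 s5=1 s4=1 s3=1 clk=0 s0=0
t2.Δ1 s1=0 s2=0 s5=1 s4=1 s3=1 clk=1 s0=0
t2.Δ2 s1=0 s2=0 s5=0 s4=1 s3=1 clk=1 s0=0
t3.Δ0 s1=0 s2=0 s5=0 s4=1 s3=1 clk=1 s0=0
t3.Δ1 s1=0 s2=0 s5=0 s4=1 s3=1 clk=0 s0=0
t4.Δ0 s1=0 s2=0 s5=0 s4=1 s3=1 clk=0 s0=0
t4.Δ1 s1=0 s2=0 s5=0 s4=1 s3=1 clk=1 s0=0
t4.Δ2 s1=0 s2=0 s5=1 s4=1 s3=1 clk=1 s0=0

2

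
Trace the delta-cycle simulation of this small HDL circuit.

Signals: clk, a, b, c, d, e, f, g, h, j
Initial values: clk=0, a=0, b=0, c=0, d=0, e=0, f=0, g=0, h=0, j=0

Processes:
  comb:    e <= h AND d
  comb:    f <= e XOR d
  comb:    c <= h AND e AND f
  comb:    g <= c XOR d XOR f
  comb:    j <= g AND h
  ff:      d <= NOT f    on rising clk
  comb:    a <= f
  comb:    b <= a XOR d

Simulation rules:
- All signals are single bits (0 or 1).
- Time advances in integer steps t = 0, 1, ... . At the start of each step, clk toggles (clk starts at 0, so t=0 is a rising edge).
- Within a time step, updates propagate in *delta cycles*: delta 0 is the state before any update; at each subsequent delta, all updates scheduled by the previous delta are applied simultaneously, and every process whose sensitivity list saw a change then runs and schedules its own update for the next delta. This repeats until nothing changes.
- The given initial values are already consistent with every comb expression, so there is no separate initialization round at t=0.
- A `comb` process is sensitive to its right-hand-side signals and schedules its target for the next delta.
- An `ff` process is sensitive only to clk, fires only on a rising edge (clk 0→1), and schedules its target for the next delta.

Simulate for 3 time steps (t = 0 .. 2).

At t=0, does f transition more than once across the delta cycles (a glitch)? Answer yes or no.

t0.Δ0 d=0 f=0 clk=0 a=0 g=0 c=0 h=0 b=0 e=0 j=0
t0.Δ1 d=0 f=0 clk=1 a=0 g=0 c=0 h=0 b=0 e=0 j=0
t0.Δ2 d=1 f=0 clk=1 a=0 g=0 c=0 h=0 b=0 e=0 j=0
t0.Δ3 d=1 f=1 clk=1 a=0 g=1 c=0 h=0 b=1 e=0 j=0
t0.Δ4 d=1 f=1 clk=1 a=1 g=0 c=0 h=0 b=1 e=0 j=0
t0.Δ5 d=1 f=1 clk=1 a=1 g=0 c=0 h=0 b=0 e=0 j=0
t1.Δ0 d=1 f=1 clk=1 a=1 g=0 c=0 h=0 b=0 e=0 j=0
t1.Δ1 d=1 f=1 clk=0 a=1 g=0 c=0 h=0 b=0 e=0 j=0
t2.Δ0 d=1 f=1 clk=0 a=1 g=0 c=0 h=0 b=0 e=0 j=0
t2.Δ1 d=1 f=1 clk=1 a=1 g=0 c=0 h=0 b=0 e=0 j=0
t2.Δ2 d=0 f=1 clk=1 a=1 g=0 c=0 h=0 b=0 e=0 j=0
t2.Δ3 d=0 f=0 clk=1 a=1 g=1 c=0 h=0 b=1 e=0 j=0
t2.Δ4 d=0 f=0 clk=1 a=0 g=0 c=0 h=0 b=1 e=0 j=0
t2.Δ5 d=0 f=0 clk=1 a=0 g=0 c=0 h=0 b=0 e=0 j=0

no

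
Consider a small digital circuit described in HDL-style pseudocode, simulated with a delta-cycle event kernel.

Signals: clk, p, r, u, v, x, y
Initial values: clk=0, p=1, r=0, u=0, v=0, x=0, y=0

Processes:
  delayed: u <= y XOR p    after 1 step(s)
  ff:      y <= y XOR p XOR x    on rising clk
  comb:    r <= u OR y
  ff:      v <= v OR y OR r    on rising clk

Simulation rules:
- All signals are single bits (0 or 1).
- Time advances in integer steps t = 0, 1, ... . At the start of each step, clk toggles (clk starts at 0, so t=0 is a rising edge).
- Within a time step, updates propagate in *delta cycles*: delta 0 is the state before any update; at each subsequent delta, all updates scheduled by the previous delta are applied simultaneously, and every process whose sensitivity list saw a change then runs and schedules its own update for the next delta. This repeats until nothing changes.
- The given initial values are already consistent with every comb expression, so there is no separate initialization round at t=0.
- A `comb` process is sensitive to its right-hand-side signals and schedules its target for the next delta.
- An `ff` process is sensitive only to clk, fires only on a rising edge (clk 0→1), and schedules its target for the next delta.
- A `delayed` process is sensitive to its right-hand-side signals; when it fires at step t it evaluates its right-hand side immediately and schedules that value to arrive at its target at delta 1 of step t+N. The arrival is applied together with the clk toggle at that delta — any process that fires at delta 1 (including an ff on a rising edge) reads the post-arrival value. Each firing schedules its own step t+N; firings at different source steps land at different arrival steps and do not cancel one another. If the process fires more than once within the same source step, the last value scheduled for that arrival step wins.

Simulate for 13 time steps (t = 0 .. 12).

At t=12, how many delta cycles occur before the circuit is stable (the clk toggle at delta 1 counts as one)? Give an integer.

t=0 Δ0: r=0 clk=0 u=0 x=0 v=0 y=0 p=1
  Δ1: clk:0→1
  Δ2: y:0→1
  Δ3: r:0→1
  (3Δ to stable)
t=1 Δ0: r=1 clk=1 u=0 x=0 v=0 y=1 p=1
  Δ1: clk:1→0
  (1Δ to stable)
t=2 Δ0: r=1 clk=0 u=0 x=0 v=0 y=1 p=1
  Δ1: clk:0→1
  Δ2: v:0→1, y:1→0
  Δ3: r:1→0
  (3Δ to stable)
t=3 Δ0: r=0 clk=1 u=0 x=0 v=1 y=0 p=1
  Δ1: clk:1→0, u:0→1
  Δ2: r:0→1
  (2Δ to stable)
t=4 Δ0: r=1 clk=0 u=1 x=0 v=1 y=0 p=1
  Δ1: clk:0→1
  Δ2: y:0→1
  (2Δ to stable)
t=5 Δ0: r=1 clk=1 u=1 x=0 v=1 y=1 p=1
  Δ1: clk:1→0, u:1→0
  (1Δ to stable)
t=6 Δ0: r=1 clk=0 u=0 x=0 v=1 y=1 p=1
  Δ1: clk:0→1
  Δ2: y:1→0
  Δ3: r:1→0
  (3Δ to stable)
t=7 Δ0: r=0 clk=1 u=0 x=0 v=1 y=0 p=1
  Δ1: clk:1→0, u:0→1
  Δ2: r:0→1
  (2Δ to stable)
t=8 Δ0: r=1 clk=0 u=1 x=0 v=1 y=0 p=1
  Δ1: clk:0→1
  Δ2: y:0→1
  (2Δ to stable)
t=9 Δ0: r=1 clk=1 u=1 x=0 v=1 y=1 p=1
  Δ1: clk:1→0, u:1→0
  (1Δ to stable)
t=10 Δ0: r=1 clk=0 u=0 x=0 v=1 y=1 p=1
  Δ1: clk:0→1
  Δ2: y:1→0
  Δ3: r:1→0
  (3Δ to stable)
t=11 Δ0: r=0 clk=1 u=0 x=0 v=1 y=0 p=1
  Δ1: clk:1→0, u:0→1
  Δ2: r:0→1
  (2Δ to stable)
t=12 Δ0: r=1 clk=0 u=1 x=0 v=1 y=0 p=1
  Δ1: clk:0→1
  Δ2: y:0→1
  (2Δ to stable)

2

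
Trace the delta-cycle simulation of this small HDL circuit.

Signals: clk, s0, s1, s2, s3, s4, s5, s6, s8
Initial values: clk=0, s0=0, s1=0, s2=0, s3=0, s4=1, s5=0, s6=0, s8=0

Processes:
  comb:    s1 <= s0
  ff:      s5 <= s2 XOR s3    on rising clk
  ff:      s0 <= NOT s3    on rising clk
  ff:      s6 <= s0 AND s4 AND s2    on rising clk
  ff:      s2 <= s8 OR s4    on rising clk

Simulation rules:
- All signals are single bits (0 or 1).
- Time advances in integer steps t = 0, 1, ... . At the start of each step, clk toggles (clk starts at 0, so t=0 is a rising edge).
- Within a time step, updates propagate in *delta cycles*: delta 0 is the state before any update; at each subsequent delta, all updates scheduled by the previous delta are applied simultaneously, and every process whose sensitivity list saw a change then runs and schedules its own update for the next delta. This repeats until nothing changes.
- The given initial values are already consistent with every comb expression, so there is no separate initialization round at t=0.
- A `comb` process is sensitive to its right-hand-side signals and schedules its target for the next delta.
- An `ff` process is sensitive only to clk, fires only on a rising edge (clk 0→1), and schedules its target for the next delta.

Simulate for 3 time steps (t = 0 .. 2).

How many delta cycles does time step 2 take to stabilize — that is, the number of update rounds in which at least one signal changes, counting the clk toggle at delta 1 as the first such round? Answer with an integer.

t=0 Δ0: s0=0 s4=1 s8=0 s1=0 s5=0 s6=0 s2=0 s3=0 clk=0
  Δ1: clk:0→1
  Δ2: s0:0→1, s2:0→1
  Δ3: s1:0→1
  (3Δ to stable)
t=1 Δ0: s0=1 s4=1 s8=0 s1=1 s5=0 s6=0 s2=1 s3=0 clk=1
  Δ1: clk:1→0
  (1Δ to stable)
t=2 Δ0: s0=1 s4=1 s8=0 s1=1 s5=0 s6=0 s2=1 s3=0 clk=0
  Δ1: clk:0→1
  Δ2: s5:0→1, s6:0→1
  (2Δ to stable)

2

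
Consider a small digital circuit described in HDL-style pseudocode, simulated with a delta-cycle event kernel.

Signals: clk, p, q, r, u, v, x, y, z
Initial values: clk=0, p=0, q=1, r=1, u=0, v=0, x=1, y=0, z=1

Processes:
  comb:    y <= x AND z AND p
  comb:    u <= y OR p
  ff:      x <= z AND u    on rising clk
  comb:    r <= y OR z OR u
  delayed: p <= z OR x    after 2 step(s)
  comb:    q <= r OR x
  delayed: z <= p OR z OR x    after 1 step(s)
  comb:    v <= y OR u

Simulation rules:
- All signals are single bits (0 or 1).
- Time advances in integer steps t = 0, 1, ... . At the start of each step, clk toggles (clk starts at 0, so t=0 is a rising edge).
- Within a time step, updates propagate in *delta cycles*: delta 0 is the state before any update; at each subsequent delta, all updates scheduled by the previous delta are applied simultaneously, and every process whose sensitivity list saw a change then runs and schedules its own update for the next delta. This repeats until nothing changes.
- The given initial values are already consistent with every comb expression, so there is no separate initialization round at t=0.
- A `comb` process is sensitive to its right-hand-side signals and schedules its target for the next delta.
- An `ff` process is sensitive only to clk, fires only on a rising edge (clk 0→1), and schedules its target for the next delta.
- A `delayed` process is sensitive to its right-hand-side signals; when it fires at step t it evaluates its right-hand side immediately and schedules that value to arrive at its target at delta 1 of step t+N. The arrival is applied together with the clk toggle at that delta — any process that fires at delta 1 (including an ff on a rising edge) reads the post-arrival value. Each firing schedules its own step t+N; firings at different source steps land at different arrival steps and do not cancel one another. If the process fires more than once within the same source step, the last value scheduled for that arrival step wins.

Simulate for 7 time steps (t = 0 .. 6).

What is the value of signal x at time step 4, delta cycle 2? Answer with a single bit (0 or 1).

t0.Δ0 p=0 r=1 q=1 y=0 v=0 x=1 clk=0 z=1 u=0
t0.Δ1 p=0 r=1 q=1 y=0 v=0 x=1 clk=1 z=1 u=0
t0.Δ2 p=0 r=1 q=1 y=0 v=0 x=0 clk=1 z=1 u=0
t1.Δ0 p=0 r=1 q=1 y=0 v=0 x=0 clk=1 z=1 u=0
t1.Δ1 p=0 r=1 q=1 y=0 v=0 x=0 clk=0 z=1 u=0
t2.Δ0 p=0 r=1 q=1 y=0 v=0 x=0 clk=0 z=1 u=0
t2.Δ1 p=1 r=1 q=1 y=0 v=0 x=0 clk=1 z=1 u=0
t2.Δ2 p=1 r=1 q=1 y=0 v=0 x=0 clk=1 z=1 u=1
t2.Δ3 p=1 r=1 q=1 y=0 v=1 x=0 clk=1 z=1 u=1
t3.Δ0 p=1 r=1 q=1 y=0 v=1 x=0 clk=1 z=1 u=1
t3.Δ1 p=1 r=1 q=1 y=0 v=1 x=0 clk=0 z=1 u=1
t4.Δ0 p=1 r=1 q=1 y=0 v=1 x=0 clk=0 z=1 u=1
t4.Δ1 p=1 r=1 q=1 y=0 v=1 x=0 clk=1 z=1 u=1
t4.Δ2 p=1 r=1 q=1 y=0 v=1 x=1 clk=1 z=1 u=1
t4.Δ3 p=1 r=1 q=1 y=1 v=1 x=1 clk=1 z=1 u=1
t5.Δ0 p=1 r=1 q=1 y=1 v=1 x=1 clk=1 z=1 u=1
t5.Δ1 p=1 r=1 q=1 y=1 v=1 x=1 clk=0 z=1 u=1
t6.Δ0 p=1 r=1 q=1 y=1 v=1 x=1 clk=0 z=1 u=1
t6.Δ1 p=1 r=1 q=1 y=1 v=1 x=1 clk=1 z=1 u=1

1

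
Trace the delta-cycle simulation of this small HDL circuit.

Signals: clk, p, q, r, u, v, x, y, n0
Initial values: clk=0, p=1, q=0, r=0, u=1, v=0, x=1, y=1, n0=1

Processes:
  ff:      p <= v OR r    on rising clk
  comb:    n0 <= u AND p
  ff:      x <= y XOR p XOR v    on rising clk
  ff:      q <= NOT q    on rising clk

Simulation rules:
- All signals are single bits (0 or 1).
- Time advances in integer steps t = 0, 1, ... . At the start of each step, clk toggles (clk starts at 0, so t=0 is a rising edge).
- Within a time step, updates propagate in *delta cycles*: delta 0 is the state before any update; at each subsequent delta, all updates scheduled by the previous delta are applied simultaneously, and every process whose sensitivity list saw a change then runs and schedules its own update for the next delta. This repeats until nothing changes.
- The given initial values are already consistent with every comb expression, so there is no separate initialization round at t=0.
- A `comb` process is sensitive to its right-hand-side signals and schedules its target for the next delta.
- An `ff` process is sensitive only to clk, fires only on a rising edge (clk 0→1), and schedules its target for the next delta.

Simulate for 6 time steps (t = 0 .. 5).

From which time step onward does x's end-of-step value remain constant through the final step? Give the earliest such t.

2

t=0 Δ0: p=1 r=0 q=0 clk=0 x=1 n0=1 v=0 u=1 y=1
  Δ1: clk:0→1
  Δ2: p:1→0, q:0→1, x:1→0
  Δ3: n0:1→0
  (3Δ to stable)
t=1 Δ0: p=0 r=0 q=1 clk=1 x=0 n0=0 v=0 u=1 y=1
  Δ1: clk:1→0
  (1Δ to stable)
t=2 Δ0: p=0 r=0 q=1 clk=0 x=0 n0=0 v=0 u=1 y=1
  Δ1: clk:0→1
  Δ2: q:1→0, x:0→1
  (2Δ to stable)
t=3 Δ0: p=0 r=0 q=0 clk=1 x=1 n0=0 v=0 u=1 y=1
  Δ1: clk:1→0
  (1Δ to stable)
t=4 Δ0: p=0 r=0 q=0 clk=0 x=1 n0=0 v=0 u=1 y=1
  Δ1: clk:0→1
  Δ2: q:0→1
  (2Δ to stable)
t=5 Δ0: p=0 r=0 q=1 clk=1 x=1 n0=0 v=0 u=1 y=1
  Δ1: clk:1→0
  (1Δ to stable)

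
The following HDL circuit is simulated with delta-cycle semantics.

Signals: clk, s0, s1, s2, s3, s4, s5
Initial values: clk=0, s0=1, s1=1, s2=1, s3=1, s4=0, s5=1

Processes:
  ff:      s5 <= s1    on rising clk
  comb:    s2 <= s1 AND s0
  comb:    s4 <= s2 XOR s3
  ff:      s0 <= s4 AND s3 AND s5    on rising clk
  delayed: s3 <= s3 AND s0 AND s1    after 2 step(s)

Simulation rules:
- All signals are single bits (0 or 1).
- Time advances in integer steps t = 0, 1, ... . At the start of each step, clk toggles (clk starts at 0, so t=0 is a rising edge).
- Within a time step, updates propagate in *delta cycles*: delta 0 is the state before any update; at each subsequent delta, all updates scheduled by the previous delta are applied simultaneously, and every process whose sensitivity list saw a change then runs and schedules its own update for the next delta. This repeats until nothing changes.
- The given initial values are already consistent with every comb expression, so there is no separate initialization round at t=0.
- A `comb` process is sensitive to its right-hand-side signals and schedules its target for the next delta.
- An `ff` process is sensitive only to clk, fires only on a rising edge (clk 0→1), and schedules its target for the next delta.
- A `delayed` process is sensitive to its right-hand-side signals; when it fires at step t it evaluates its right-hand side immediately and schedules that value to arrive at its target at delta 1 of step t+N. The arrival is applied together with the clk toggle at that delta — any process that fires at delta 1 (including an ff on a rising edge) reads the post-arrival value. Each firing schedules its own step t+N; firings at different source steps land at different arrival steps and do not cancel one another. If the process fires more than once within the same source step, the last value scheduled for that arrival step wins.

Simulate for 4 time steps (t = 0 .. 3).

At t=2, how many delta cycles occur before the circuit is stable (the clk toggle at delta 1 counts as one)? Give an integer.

2

[bits: s5,s3,s2,s4,s0,s1,clk]
t=0: Δ0=1110110 Δ1=1110111 Δ2=1110011 Δ3=1100011 Δ4=1101011 | 4Δ
t=1: Δ0=1101011 Δ1=1101010 | 1Δ
t=2: Δ0=1101010 Δ1=1001011 Δ2=1000011 | 2Δ
t=3: Δ0=1000011 Δ1=1000010 | 1Δ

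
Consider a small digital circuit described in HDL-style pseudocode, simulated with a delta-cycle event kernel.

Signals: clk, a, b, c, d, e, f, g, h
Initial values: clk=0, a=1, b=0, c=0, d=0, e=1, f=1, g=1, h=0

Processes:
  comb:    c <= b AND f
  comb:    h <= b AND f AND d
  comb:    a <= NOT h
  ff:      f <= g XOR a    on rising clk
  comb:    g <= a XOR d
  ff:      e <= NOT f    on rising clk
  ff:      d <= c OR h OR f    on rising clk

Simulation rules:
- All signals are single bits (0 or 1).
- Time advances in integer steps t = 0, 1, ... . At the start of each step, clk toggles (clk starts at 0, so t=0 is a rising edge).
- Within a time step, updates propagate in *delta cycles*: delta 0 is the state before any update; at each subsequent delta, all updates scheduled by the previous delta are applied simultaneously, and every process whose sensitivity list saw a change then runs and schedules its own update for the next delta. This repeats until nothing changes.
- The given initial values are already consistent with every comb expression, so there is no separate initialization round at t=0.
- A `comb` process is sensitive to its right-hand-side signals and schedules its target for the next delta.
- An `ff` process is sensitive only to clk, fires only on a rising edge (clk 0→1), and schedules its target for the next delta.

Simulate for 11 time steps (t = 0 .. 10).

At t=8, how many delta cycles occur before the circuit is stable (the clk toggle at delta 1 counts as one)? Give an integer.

3

t=0 Δ0: d=0 e=1 c=0 a=1 clk=0 g=1 f=1 b=0 h=0
  Δ1: clk:0→1
  Δ2: d:0→1, e:1→0, f:1→0
  Δ3: g:1→0
  (3Δ to stable)
t=1 Δ0: d=1 e=0 c=0 a=1 clk=1 g=0 f=0 b=0 h=0
  Δ1: clk:1→0
  (1Δ to stable)
t=2 Δ0: d=1 e=0 c=0 a=1 clk=0 g=0 f=0 b=0 h=0
  Δ1: clk:0→1
  Δ2: d:1→0, e:0→1, f:0→1
  Δ3: g:0→1
  (3Δ to stable)
t=3 Δ0: d=0 e=1 c=0 a=1 clk=1 g=1 f=1 b=0 h=0
  Δ1: clk:1→0
  (1Δ to stable)
t=4 Δ0: d=0 e=1 c=0 a=1 clk=0 g=1 f=1 b=0 h=0
  Δ1: clk:0→1
  Δ2: d:0→1, e:1→0, f:1→0
  Δ3: g:1→0
  (3Δ to stable)
t=5 Δ0: d=1 e=0 c=0 a=1 clk=1 g=0 f=0 b=0 h=0
  Δ1: clk:1→0
  (1Δ to stable)
t=6 Δ0: d=1 e=0 c=0 a=1 clk=0 g=0 f=0 b=0 h=0
  Δ1: clk:0→1
  Δ2: d:1→0, e:0→1, f:0→1
  Δ3: g:0→1
  (3Δ to stable)
t=7 Δ0: d=0 e=1 c=0 a=1 clk=1 g=1 f=1 b=0 h=0
  Δ1: clk:1→0
  (1Δ to stable)
t=8 Δ0: d=0 e=1 c=0 a=1 clk=0 g=1 f=1 b=0 h=0
  Δ1: clk:0→1
  Δ2: d:0→1, e:1→0, f:1→0
  Δ3: g:1→0
  (3Δ to stable)
t=9 Δ0: d=1 e=0 c=0 a=1 clk=1 g=0 f=0 b=0 h=0
  Δ1: clk:1→0
  (1Δ to stable)
t=10 Δ0: d=1 e=0 c=0 a=1 clk=0 g=0 f=0 b=0 h=0
  Δ1: clk:0→1
  Δ2: d:1→0, e:0→1, f:0→1
  Δ3: g:0→1
  (3Δ to stable)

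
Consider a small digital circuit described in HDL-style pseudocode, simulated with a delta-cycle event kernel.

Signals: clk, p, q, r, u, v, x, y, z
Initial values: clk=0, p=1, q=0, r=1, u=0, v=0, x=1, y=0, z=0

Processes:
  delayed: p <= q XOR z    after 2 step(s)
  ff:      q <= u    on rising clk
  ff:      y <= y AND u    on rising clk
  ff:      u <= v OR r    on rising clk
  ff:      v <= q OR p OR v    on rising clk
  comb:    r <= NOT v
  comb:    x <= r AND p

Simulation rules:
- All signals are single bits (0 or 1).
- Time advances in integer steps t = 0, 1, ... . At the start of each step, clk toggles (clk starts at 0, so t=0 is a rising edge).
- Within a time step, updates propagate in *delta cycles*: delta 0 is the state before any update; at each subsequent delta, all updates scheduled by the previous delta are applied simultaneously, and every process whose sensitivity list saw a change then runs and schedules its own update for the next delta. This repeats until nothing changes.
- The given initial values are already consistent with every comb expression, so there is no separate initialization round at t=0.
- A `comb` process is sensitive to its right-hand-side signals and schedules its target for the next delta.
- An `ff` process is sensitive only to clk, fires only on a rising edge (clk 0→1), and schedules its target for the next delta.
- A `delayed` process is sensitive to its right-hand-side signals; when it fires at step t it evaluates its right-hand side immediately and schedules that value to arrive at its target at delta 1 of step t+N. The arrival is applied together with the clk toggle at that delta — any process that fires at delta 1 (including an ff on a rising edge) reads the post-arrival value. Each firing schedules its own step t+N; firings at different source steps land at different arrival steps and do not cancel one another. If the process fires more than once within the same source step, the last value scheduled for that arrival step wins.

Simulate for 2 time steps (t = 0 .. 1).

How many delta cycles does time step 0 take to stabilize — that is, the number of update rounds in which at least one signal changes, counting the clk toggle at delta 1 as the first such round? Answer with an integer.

4

t0.Δ0 y=0 z=0 p=1 x=1 r=1 q=0 v=0 clk=0 u=0
t0.Δ1 y=0 z=0 p=1 x=1 r=1 q=0 v=0 clk=1 u=0
t0.Δ2 y=0 z=0 p=1 x=1 r=1 q=0 v=1 clk=1 u=1
t0.Δ3 y=0 z=0 p=1 x=1 r=0 q=0 v=1 clk=1 u=1
t0.Δ4 y=0 z=0 p=1 x=0 r=0 q=0 v=1 clk=1 u=1
t1.Δ0 y=0 z=0 p=1 x=0 r=0 q=0 v=1 clk=1 u=1
t1.Δ1 y=0 z=0 p=1 x=0 r=0 q=0 v=1 clk=0 u=1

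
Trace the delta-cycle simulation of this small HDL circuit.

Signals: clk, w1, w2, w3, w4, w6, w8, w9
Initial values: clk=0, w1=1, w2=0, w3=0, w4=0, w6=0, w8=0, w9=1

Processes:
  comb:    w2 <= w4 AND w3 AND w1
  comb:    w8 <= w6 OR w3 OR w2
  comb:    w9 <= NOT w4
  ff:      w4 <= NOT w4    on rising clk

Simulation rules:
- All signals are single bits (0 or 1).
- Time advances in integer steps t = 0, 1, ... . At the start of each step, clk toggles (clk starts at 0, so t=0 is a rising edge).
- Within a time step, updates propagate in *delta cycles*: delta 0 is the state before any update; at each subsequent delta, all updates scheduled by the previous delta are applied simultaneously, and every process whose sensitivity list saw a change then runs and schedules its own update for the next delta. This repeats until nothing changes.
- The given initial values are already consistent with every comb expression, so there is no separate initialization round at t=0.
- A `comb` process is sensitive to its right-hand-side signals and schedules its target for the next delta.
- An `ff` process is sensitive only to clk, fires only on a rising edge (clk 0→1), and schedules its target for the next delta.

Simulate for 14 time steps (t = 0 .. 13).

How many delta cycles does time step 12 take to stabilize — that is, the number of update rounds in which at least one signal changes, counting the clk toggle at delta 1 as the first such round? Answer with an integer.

3

t=0 Δ0: w6=0 w4=0 w9=1 w8=0 w3=0 clk=0 w2=0 w1=1
  Δ1: clk:0→1
  Δ2: w4:0→1
  Δ3: w9:1→0
  (3Δ to stable)
t=1 Δ0: w6=0 w4=1 w9=0 w8=0 w3=0 clk=1 w2=0 w1=1
  Δ1: clk:1→0
  (1Δ to stable)
t=2 Δ0: w6=0 w4=1 w9=0 w8=0 w3=0 clk=0 w2=0 w1=1
  Δ1: clk:0→1
  Δ2: w4:1→0
  Δ3: w9:0→1
  (3Δ to stable)
t=3 Δ0: w6=0 w4=0 w9=1 w8=0 w3=0 clk=1 w2=0 w1=1
  Δ1: clk:1→0
  (1Δ to stable)
t=4 Δ0: w6=0 w4=0 w9=1 w8=0 w3=0 clk=0 w2=0 w1=1
  Δ1: clk:0→1
  Δ2: w4:0→1
  Δ3: w9:1→0
  (3Δ to stable)
t=5 Δ0: w6=0 w4=1 w9=0 w8=0 w3=0 clk=1 w2=0 w1=1
  Δ1: clk:1→0
  (1Δ to stable)
t=6 Δ0: w6=0 w4=1 w9=0 w8=0 w3=0 clk=0 w2=0 w1=1
  Δ1: clk:0→1
  Δ2: w4:1→0
  Δ3: w9:0→1
  (3Δ to stable)
t=7 Δ0: w6=0 w4=0 w9=1 w8=0 w3=0 clk=1 w2=0 w1=1
  Δ1: clk:1→0
  (1Δ to stable)
t=8 Δ0: w6=0 w4=0 w9=1 w8=0 w3=0 clk=0 w2=0 w1=1
  Δ1: clk:0→1
  Δ2: w4:0→1
  Δ3: w9:1→0
  (3Δ to stable)
t=9 Δ0: w6=0 w4=1 w9=0 w8=0 w3=0 clk=1 w2=0 w1=1
  Δ1: clk:1→0
  (1Δ to stable)
t=10 Δ0: w6=0 w4=1 w9=0 w8=0 w3=0 clk=0 w2=0 w1=1
  Δ1: clk:0→1
  Δ2: w4:1→0
  Δ3: w9:0→1
  (3Δ to stable)
t=11 Δ0: w6=0 w4=0 w9=1 w8=0 w3=0 clk=1 w2=0 w1=1
  Δ1: clk:1→0
  (1Δ to stable)
t=12 Δ0: w6=0 w4=0 w9=1 w8=0 w3=0 clk=0 w2=0 w1=1
  Δ1: clk:0→1
  Δ2: w4:0→1
  Δ3: w9:1→0
  (3Δ to stable)
t=13 Δ0: w6=0 w4=1 w9=0 w8=0 w3=0 clk=1 w2=0 w1=1
  Δ1: clk:1→0
  (1Δ to stable)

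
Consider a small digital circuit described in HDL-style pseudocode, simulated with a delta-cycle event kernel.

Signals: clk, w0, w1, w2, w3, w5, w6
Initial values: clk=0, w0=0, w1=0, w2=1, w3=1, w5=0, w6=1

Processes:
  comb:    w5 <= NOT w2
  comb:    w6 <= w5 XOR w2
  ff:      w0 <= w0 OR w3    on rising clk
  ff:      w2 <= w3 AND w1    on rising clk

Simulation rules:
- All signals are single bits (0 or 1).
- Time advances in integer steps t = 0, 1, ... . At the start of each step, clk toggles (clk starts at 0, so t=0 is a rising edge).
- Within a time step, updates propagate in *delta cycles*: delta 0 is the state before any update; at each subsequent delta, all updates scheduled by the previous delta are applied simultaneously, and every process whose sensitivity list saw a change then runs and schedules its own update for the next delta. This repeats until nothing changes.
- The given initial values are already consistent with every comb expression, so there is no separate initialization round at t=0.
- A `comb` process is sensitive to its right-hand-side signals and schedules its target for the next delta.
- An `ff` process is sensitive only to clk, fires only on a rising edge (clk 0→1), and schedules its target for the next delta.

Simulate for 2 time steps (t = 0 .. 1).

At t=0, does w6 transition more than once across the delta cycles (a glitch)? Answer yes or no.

t0.Δ0 w6=1 w1=0 clk=0 w5=0 w2=1 w0=0 w3=1
t0.Δ1 w6=1 w1=0 clk=1 w5=0 w2=1 w0=0 w3=1
t0.Δ2 w6=1 w1=0 clk=1 w5=0 w2=0 w0=1 w3=1
t0.Δ3 w6=0 w1=0 clk=1 w5=1 w2=0 w0=1 w3=1
t0.Δ4 w6=1 w1=0 clk=1 w5=1 w2=0 w0=1 w3=1
t1.Δ0 w6=1 w1=0 clk=1 w5=1 w2=0 w0=1 w3=1
t1.Δ1 w6=1 w1=0 clk=0 w5=1 w2=0 w0=1 w3=1

yes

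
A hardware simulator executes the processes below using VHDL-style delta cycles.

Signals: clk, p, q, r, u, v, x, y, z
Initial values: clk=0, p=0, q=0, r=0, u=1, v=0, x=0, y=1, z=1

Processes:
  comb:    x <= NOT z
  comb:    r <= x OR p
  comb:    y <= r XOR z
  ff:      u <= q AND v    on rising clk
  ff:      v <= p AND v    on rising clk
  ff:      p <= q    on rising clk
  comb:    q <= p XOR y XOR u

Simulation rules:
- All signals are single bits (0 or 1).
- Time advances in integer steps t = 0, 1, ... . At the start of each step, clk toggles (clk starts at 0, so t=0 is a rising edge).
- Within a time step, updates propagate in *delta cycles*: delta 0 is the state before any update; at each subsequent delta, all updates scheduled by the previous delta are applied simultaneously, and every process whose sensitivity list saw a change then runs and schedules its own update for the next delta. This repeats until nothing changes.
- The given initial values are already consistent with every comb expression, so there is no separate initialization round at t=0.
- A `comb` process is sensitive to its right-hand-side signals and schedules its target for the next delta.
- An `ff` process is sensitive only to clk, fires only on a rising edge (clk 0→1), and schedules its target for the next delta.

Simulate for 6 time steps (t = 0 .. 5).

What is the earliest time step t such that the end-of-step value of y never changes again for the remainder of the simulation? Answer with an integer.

2

t0.Δ0 p=0 r=0 x=0 y=1 clk=0 q=0 z=1 u=1 v=0
t0.Δ1 p=0 r=0 x=0 y=1 clk=1 q=0 z=1 u=1 v=0
t0.Δ2 p=0 r=0 x=0 y=1 clk=1 q=0 z=1 u=0 v=0
t0.Δ3 p=0 r=0 x=0 y=1 clk=1 q=1 z=1 u=0 v=0
t1.Δ0 p=0 r=0 x=0 y=1 clk=1 q=1 z=1 u=0 v=0
t1.Δ1 p=0 r=0 x=0 y=1 clk=0 q=1 z=1 u=0 v=0
t2.Δ0 p=0 r=0 x=0 y=1 clk=0 q=1 z=1 u=0 v=0
t2.Δ1 p=0 r=0 x=0 y=1 clk=1 q=1 z=1 u=0 v=0
t2.Δ2 p=1 r=0 x=0 y=1 clk=1 q=1 z=1 u=0 v=0
t2.Δ3 p=1 r=1 x=0 y=1 clk=1 q=0 z=1 u=0 v=0
t2.Δ4 p=1 r=1 x=0 y=0 clk=1 q=0 z=1 u=0 v=0
t2.Δ5 p=1 r=1 x=0 y=0 clk=1 q=1 z=1 u=0 v=0
t3.Δ0 p=1 r=1 x=0 y=0 clk=1 q=1 z=1 u=0 v=0
t3.Δ1 p=1 r=1 x=0 y=0 clk=0 q=1 z=1 u=0 v=0
t4.Δ0 p=1 r=1 x=0 y=0 clk=0 q=1 z=1 u=0 v=0
t4.Δ1 p=1 r=1 x=0 y=0 clk=1 q=1 z=1 u=0 v=0
t5.Δ0 p=1 r=1 x=0 y=0 clk=1 q=1 z=1 u=0 v=0
t5.Δ1 p=1 r=1 x=0 y=0 clk=0 q=1 z=1 u=0 v=0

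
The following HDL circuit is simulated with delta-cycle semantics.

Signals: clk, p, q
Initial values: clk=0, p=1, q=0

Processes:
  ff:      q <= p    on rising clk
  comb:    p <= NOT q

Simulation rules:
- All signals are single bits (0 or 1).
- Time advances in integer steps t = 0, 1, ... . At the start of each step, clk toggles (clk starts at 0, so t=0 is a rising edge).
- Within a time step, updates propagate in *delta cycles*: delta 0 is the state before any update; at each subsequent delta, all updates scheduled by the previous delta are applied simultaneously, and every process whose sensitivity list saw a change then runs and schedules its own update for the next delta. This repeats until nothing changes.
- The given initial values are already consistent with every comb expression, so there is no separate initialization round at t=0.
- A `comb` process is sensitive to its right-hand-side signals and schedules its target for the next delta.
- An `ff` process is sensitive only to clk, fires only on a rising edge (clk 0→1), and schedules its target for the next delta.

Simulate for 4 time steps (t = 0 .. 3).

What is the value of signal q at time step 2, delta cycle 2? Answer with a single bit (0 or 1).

t0.Δ0 p=1 q=0 clk=0
t0.Δ1 p=1 q=0 clk=1
t0.Δ2 p=1 q=1 clk=1
t0.Δ3 p=0 q=1 clk=1
t1.Δ0 p=0 q=1 clk=1
t1.Δ1 p=0 q=1 clk=0
t2.Δ0 p=0 q=1 clk=0
t2.Δ1 p=0 q=1 clk=1
t2.Δ2 p=0 q=0 clk=1
t2.Δ3 p=1 q=0 clk=1
t3.Δ0 p=1 q=0 clk=1
t3.Δ1 p=1 q=0 clk=0

0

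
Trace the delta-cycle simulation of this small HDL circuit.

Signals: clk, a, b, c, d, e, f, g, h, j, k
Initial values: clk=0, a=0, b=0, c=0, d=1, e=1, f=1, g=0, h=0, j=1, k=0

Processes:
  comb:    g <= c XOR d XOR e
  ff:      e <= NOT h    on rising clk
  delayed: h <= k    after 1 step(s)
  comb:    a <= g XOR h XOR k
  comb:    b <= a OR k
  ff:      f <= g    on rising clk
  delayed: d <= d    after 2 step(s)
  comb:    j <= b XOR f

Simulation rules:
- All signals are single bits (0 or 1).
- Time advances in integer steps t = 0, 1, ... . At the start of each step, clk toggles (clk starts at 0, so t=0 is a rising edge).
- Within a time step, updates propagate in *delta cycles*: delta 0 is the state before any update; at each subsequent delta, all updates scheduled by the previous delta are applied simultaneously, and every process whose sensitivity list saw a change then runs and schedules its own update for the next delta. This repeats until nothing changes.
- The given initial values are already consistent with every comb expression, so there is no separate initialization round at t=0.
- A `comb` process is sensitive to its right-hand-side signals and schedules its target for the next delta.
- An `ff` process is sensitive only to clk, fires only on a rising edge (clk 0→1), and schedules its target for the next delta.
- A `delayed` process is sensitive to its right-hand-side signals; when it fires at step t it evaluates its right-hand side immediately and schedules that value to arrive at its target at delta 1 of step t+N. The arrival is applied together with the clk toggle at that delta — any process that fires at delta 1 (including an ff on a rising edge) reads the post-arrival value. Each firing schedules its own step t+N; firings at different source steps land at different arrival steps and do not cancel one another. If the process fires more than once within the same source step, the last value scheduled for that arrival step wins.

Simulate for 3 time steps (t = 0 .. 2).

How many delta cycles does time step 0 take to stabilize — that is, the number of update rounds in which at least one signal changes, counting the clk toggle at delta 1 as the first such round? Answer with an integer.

t=0 Δ0: e=1 h=0 b=0 f=1 d=1 j=1 clk=0 a=0 g=0 k=0 c=0
  Δ1: clk:0→1
  Δ2: f:1→0
  Δ3: j:1→0
  (3Δ to stable)
t=1 Δ0: e=1 h=0 b=0 f=0 d=1 j=0 clk=1 a=0 g=0 k=0 c=0
  Δ1: clk:1→0
  (1Δ to stable)
t=2 Δ0: e=1 h=0 b=0 f=0 d=1 j=0 clk=0 a=0 g=0 k=0 c=0
  Δ1: clk:0→1
  (1Δ to stable)

3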